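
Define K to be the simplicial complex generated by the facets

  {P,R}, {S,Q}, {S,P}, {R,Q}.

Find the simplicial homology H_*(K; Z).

H_0 ≅ Z,  H_1 ≅ Z.

K has 4 vertices, 4 edges.
rank ∂_0 = 0, rank ∂_1 = 3 ⇒ b_0 = 4 − 0 − 3 = 1; all invariant factors of ∂_1 are 1 so no torsion. So H_0 ≅ Z.
rank ∂_1 = 3, rank ∂_2 = 0 ⇒ b_1 = 4 − 3 − 0 = 1. So H_1 ≅ Z.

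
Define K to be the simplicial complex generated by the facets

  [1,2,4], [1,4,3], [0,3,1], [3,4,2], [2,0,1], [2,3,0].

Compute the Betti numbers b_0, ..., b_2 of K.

We work with the vertex ordering 0 < 1 < 2 < 3 < 4. The simplices of K, each written with vertices in increasing order, are:

  0-simplices (5): [0], [1], [2], [3], [4]
  1-simplices (9): [0,1], [0,2], [0,3], [1,2], [1,3], [1,4], [2,3], [2,4], [3,4]
  2-simplices (6): [0,1,2], [0,1,3], [0,2,3], [1,2,4], [1,3,4], [2,3,4]

Hence C_0 ≅ Z^5, C_1 ≅ Z^9, C_2 ≅ Z^6.

∂_1: C_1 → C_0 maps an edge to its endpoints' difference, ∂[p,q] = q − p. For instance
  ∂[0,1] = [1] − [0].
The 5×9 boundary matrix has rank 4 and Smith normal form diag(1,1,1,1).

∂_2: C_2 → C_1 sends each 2-simplex [p,q,r] to [q,r] − [p,r] + [p,q]. For instance
  ∂[1,2,4] = [2,4] − [1,4] + [1,2],
  ∂[0,1,2] = [1,2] − [0,2] + [0,1].
This gives a 9×6 integer matrix of rank 5; reducing to Smith normal form yields diagonal entries (1,1,1,1,1).

Computing H_k = (kernel of ∂_k) / (image of ∂_{k+1}):

  H_0: rank C_0 − rank ∂_1 = 5 − 4 = 1, and the invariant factors of ∂_1 are all 1, so H_0 = Z.
  H_1: rank ker ∂_1 − rank ∂_2 = (9 − 4) − 5 = 0, and the invariant factors of ∂_2 are all 1, so H_1 = 0.
  H_2: rank ker ∂_2 − rank ∂_3 = (6 − 5) − 0 = 1, and there is no ∂_3, so H_2 = Z.

As a check, the Euler characteristic is 5 − 9 + 6 = 2, which agrees with 1 − 0 + 1 = 2.

Hence the Betti numbers are b_0 = 1, b_1 = 0, b_2 = 1.

b_0 = 1, b_1 = 0, b_2 = 1.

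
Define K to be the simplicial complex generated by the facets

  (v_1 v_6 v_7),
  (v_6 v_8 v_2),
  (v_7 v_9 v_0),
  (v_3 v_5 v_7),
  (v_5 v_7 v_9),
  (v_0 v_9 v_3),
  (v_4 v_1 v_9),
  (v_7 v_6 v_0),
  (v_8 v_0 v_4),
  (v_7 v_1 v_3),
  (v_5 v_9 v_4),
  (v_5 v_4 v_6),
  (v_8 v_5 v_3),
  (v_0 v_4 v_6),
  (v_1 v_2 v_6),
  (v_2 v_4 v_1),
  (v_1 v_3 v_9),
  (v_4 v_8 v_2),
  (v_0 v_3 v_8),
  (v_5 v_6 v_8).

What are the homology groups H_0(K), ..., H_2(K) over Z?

H_0 = Z,  H_1 = Z ⊕ Z/2,  H_2 = 0.

Order the vertices as v_0 < v_1 < v_2 < v_3 < v_4 < v_5 < v_6 < v_7 < v_8 < v_9. Listing each simplex with vertices in this order, K has dimension 2 with simplices:

  0-simplices (10): [v_0], [v_1], [v_2], [v_3], [v_4], [v_5], [v_6], [v_7], [v_8], [v_9]
  1-simplices (30): (30 of them)
  2-simplices (20): (20 of them)

Hence C_0 ≅ Z^10, C_1 ≅ Z^30, C_2 ≅ Z^20.

∂_1: C_1 → C_0 sends each edge [p,q] (with p < q) to q − p.
The resulting 10×30 matrix has rank 9, and its Smith normal form has invariant factors (1,1,1,1,1,1,1,1,1).

∂_2: C_2 → C_1 sends each 2-simplex [p,q,r] to [q,r] − [p,r] + [p,q]. For instance
  ∂[v_0,v_3,v_8] = [v_3,v_8] − [v_0,v_8] + [v_0,v_3],
  ∂[v_0,v_6,v_7] = [v_6,v_7] − [v_0,v_7] + [v_0,v_6].
As a 30×20 matrix over Z this has rank 20, with invariant factors (1,1,1,1,1,1,1,1,1,1,1,1,1,1,1,1,1,1,1,2).

Now H_k = ker ∂_k / im ∂_{k+1}, so:

  H_0: rank C_0 − rank ∂_1 = 10 − 9 = 1, and the invariant factors of ∂_1 are all 1, so H_0 ≅ Z.
  H_1: rank ker ∂_1 − rank ∂_2 = (30 − 9) − 20 = 1, and ∂_2 has invariant factor 2 > 1, so H_1 ≅ Z ⊕ Z/2.
  H_2: rank ker ∂_2 − rank ∂_3 = (20 − 20) − 0 = 0, and there is no ∂_3, so H_2 ≅ 0.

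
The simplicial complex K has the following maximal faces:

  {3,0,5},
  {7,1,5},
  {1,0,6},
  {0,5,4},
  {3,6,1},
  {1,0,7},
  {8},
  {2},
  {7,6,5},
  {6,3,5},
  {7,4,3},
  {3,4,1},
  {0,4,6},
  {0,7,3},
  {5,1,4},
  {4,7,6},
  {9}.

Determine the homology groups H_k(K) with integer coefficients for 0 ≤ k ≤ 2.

H_0 ≅ Z^4,  H_1 ≅ Z^2,  H_2 ≅ Z.

Order the vertices as 0 < 1 < 2 < 3 < 4 < 5 < 6 < 7 < 8 < 9. Listing each simplex with vertices in this order, K has dimension 2 with simplices:

  0-simplices (10): [0], [1], [2], [3], [4], [5], [6], [7], [8], [9]
  1-simplices (21): [0,1], [0,3], [0,4], [0,5], [0,6], [0,7], [1,3], [1,4], [1,5], [1,6], [1,7], [3,4], [3,5], [3,6], [3,7], [4,5], [4,6], [4,7], [5,6], [5,7], [6,7]
  2-simplices (14): [0,1,6], [0,1,7], [0,3,5], [0,3,7], [0,4,5], [0,4,6], [1,3,4], [1,3,6], [1,4,5], [1,5,7], [3,4,7], [3,5,6], [4,6,7], [5,6,7]

Hence C_0 ≅ Z^10, C_1 ≅ Z^21, C_2 ≅ Z^14.

The boundary map ∂_1: C_1 → C_0 is given by ∂[p,q] = [q] − [p].
As a 10×21 matrix over Z this has rank 6, with invariant factors (1,1,1,1,1,1).

Boundary ∂_2: C_2 → C_1 maps a triangle to the signed sum of its edges. For instance
  ∂[4,6,7] = [6,7] − [4,7] + [4,6],
  ∂[1,5,7] = [5,7] − [1,7] + [1,5].
This gives a 21×14 integer matrix of rank 13; reducing to Smith normal form yields diagonal entries (1,1,1,1,1,1,1,1,1,1,1,1,1).

Reading off H_k = ker ∂_k / im ∂_{k+1}:

  H_0: rank C_0 − rank ∂_1 = 10 − 6 = 4, and the invariant factors of ∂_1 are all 1, so H_0 ≅ Z^4.
  H_1: rank ker ∂_1 − rank ∂_2 = (21 − 6) − 13 = 2, and the invariant factors of ∂_2 are all 1, so H_1 ≅ Z^2.
  H_2: rank ker ∂_2 − rank ∂_3 = (14 − 13) − 0 = 1, and there is no ∂_3, so H_2 ≅ Z.

(K is a triangulation of the disjoint union of the torus T^2 and a set of 3 points.)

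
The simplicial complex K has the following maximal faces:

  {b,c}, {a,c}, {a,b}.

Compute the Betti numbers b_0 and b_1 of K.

b_0 = 1, b_1 = 1.

We work with the vertex ordering a < b < c. The simplices of K, each written with vertices in increasing order, are:

  0-simplices (3): a, b, c
  1-simplices (3): ab, ac, bc

Hence C_0 ≅ Z^3, C_1 ≅ Z^3.

The boundary map ∂_1: C_1 → C_0 sends each edge [p,q] (with p < q) to q − p.
The resulting 3×3 matrix has rank 2, and its Smith normal form has invariant factors (1,1).

Reading off H_k = ker ∂_k / im ∂_{k+1}:

  H_0: rank C_0 − rank ∂_1 = 3 − 2 = 1, and the invariant factors of ∂_1 are all 1, so H_0 ≅ Z.
  H_1: rank ker ∂_1 − rank ∂_2 = (3 − 2) − 0 = 1, and there is no ∂_2, so H_1 ≅ Z.

As a check, the Euler characteristic is 3 − 3 = 0, which agrees with 1 − 1 = 0.

Hence the Betti numbers are b_0 = 1, b_1 = 1.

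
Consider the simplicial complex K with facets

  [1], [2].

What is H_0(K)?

H_0 = Z^2.

Fix the vertex order 1 < 2 and write every simplex with vertices in increasing order. Then dim K = 0 and the simplices of K are:

  0-simplices (2): [1], [2]

Hence C_0 ≅ Z^2.

Reading off H_k = ker ∂_k / im ∂_{k+1}:

  H_0: rank C_0 − rank ∂_1 = 2 − 0 = 2, and there is no ∂_1, so H_0 ≅ Z^2.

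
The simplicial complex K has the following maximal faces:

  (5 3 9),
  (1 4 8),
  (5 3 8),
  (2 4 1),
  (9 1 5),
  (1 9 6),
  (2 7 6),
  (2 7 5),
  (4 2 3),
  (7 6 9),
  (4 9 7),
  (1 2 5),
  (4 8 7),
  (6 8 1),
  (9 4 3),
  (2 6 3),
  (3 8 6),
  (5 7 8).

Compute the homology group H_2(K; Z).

H_2 ≅ Z.

Order the vertices as 1 < 2 < 3 < 4 < 5 < 6 < 7 < 8 < 9. Listing each simplex with vertices in this order, K has dimension 2 with simplices:

  0-simplices (9): [1], [2], [3], [4], [5], [6], [7], [8], [9]
  1-simplices (27): (27 of them)
  2-simplices (18): [1,2,4], [1,2,5], [1,4,8], [1,5,9], [1,6,8], [1,6,9], [2,3,4], [2,3,6], [2,5,7], [2,6,7], [3,4,9], [3,5,8], [3,5,9], [3,6,8], [4,7,8], [4,7,9], [5,7,8], [6,7,9]

so the chain groups are C_0 ≅ Z^9, C_1 ≅ Z^27, C_2 ≅ Z^18.

Boundary ∂_1: C_1 → C_0 is given by ∂[p,q] = [q] − [p]. For instance
  ∂[3,5] = [5] − [3].
The 9×27 boundary matrix has rank 8 and Smith normal form diag(1,1,1,1,1,1,1,1).

Boundary ∂_2: C_2 → C_1 acts by ∂[p,q,r] = [q,r] − [p,r] + [p,q]. For instance
  ∂[2,3,4] = [3,4] − [2,4] + [2,3],
  ∂[1,2,4] = [2,4] − [1,4] + [1,2].
This gives a 27×18 integer matrix of rank 17; reducing to Smith normal form yields diagonal entries (1,1,1,1,1,1,1,1,1,1,1,1,1,1,1,1,1).

Reading off H_k = ker ∂_k / im ∂_{k+1}:

  H_2: rank ker ∂_2 − rank ∂_3 = (18 − 17) − 0 = 1, and there is no ∂_3, so H_2 ≅ Z.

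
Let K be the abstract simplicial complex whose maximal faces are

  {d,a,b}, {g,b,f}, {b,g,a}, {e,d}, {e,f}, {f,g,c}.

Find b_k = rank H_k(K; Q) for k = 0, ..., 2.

We work with the vertex ordering a < b < c < d < e < f < g. The simplices of K, each written with vertices in increasing order, are:

  0-simplices (7): a, b, c, d, e, f, g
  1-simplices (11): ab, ad, ag, bd, bf, bg, cf, cg, de, ef, fg
  2-simplices (4): abd, abg, bfg, cfg

so the chain groups are C_0 ≅ Z^7, C_1 ≅ Z^11, C_2 ≅ Z^4.

Boundary ∂_1: C_1 → C_0 is given by ∂[p,q] = [q] − [p].
The resulting 7×11 matrix has rank 6, and its Smith normal form has invariant factors (1,1,1,1,1,1).

The boundary map ∂_2: C_2 → C_1 acts by ∂[p,q,r] = [q,r] − [p,r] + [p,q]. For instance
  ∂abg = bg − ag + ab,
  ∂cfg = fg − cg + cf.
The resulting 11×4 matrix has rank 4, and its Smith normal form has invariant factors (1,1,1,1).

Now H_k = ker ∂_k / im ∂_{k+1}, so:

  H_0: rank C_0 − rank ∂_1 = 7 − 6 = 1, and the invariant factors of ∂_1 are all 1, so H_0 = Z.
  H_1: rank ker ∂_1 − rank ∂_2 = (11 − 6) − 4 = 1, and the invariant factors of ∂_2 are all 1, so H_1 = Z.
  H_2: rank ker ∂_2 − rank ∂_3 = (4 − 4) − 0 = 0, and there is no ∂_3, so H_2 = 0.

Hence the Betti numbers are b_0 = 1, b_1 = 1, b_2 = 0.

b_0 = 1, b_1 = 1, b_2 = 0.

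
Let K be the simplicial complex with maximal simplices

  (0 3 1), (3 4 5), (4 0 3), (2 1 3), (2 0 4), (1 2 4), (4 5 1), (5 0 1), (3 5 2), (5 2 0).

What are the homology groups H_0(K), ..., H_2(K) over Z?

Order the vertices as 0 < 1 < 2 < 3 < 4 < 5. Listing each simplex with vertices in this order, K has dimension 2 with simplices:

  0-simplices (6): [0], [1], [2], [3], [4], [5]
  1-simplices (15): [0,1], [0,2], [0,3], [0,4], [0,5], [1,2], [1,3], [1,4], [1,5], [2,3], [2,4], [2,5], [3,4], [3,5], [4,5]
  2-simplices (10): [0,1,3], [0,1,5], [0,2,4], [0,2,5], [0,3,4], [1,2,3], [1,2,4], [1,4,5], [2,3,5], [3,4,5]

so the chain groups are C_0 ≅ Z^6, C_1 ≅ Z^15, C_2 ≅ Z^10.

∂_1: C_1 → C_0 sends each edge [p,q] (with p < q) to q − p. For instance
  ∂[2,5] = [5] − [2].
As a 6×15 matrix over Z this has rank 5, with invariant factors (1,1,1,1,1).

Boundary ∂_2: C_2 → C_1 sends each 2-simplex [p,q,r] to [q,r] − [p,r] + [p,q]. For instance
  ∂[0,2,4] = [2,4] − [0,4] + [0,2],
  ∂[1,2,3] = [2,3] − [1,3] + [1,2].
The 15×10 boundary matrix has rank 10 and Smith normal form diag(1,1,1,1,1,1,1,1,1,2).

Computing H_k = (kernel of ∂_k) / (image of ∂_{k+1}):

  H_0: rank C_0 − rank ∂_1 = 6 − 5 = 1, and the invariant factors of ∂_1 are all 1, so H_0 = Z.
  H_1: rank ker ∂_1 − rank ∂_2 = (15 − 5) − 10 = 0, and ∂_2 has invariant factor 2 > 1, so H_1 = Z/2.
  H_2: rank ker ∂_2 − rank ∂_3 = (10 − 10) − 0 = 0, and there is no ∂_3, so H_2 = 0.

(K is a triangulation of the real projective plane RP^2.)

H_0 = Z,  H_1 = Z/2,  H_2 = 0.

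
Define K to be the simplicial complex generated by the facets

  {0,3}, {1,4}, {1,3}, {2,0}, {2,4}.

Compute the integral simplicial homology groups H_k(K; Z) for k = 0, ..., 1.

K has 5 vertices, 5 edges.
rank ∂_0 = 0, rank ∂_1 = 4 ⇒ b_0 = 5 − 0 − 4 = 1; all invariant factors of ∂_1 are 1 so no torsion. So H_0 ≅ Z.
rank ∂_1 = 4, rank ∂_2 = 0 ⇒ b_1 = 5 − 4 − 0 = 1. So H_1 ≅ Z.

H_0 ≅ Z,  H_1 ≅ Z.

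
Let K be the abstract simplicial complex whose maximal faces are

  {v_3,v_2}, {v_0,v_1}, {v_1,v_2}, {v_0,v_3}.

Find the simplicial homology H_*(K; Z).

H_0 ≅ Z,  H_1 ≅ Z.

We work with the vertex ordering v_0 < v_1 < v_2 < v_3. The simplices of K, each written with vertices in increasing order, are:

  0-simplices (4): [v_0], [v_1], [v_2], [v_3]
  1-simplices (4): [v_0,v_1], [v_0,v_3], [v_1,v_2], [v_2,v_3]

Hence C_0 ≅ Z^4, C_1 ≅ Z^4.

Boundary ∂_1: C_1 → C_0 sends each edge [p,q] (with p < q) to q − p. For instance
  ∂[v_0,v_1] = [v_1] − [v_0].
The 4×4 boundary matrix has rank 3 and Smith normal form diag(1,1,1).

Now H_k = ker ∂_k / im ∂_{k+1}, so:

  H_0: rank C_0 − rank ∂_1 = 4 − 3 = 1, and the invariant factors of ∂_1 are all 1, so H_0 ≅ Z.
  H_1: rank ker ∂_1 − rank ∂_2 = (4 − 3) − 0 = 1, and there is no ∂_2, so H_1 ≅ Z.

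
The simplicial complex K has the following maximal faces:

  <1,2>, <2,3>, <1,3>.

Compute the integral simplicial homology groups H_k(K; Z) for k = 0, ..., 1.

H_0 ≅ Z,  H_1 ≅ Z.

Order the vertices as 1 < 2 < 3. Listing each simplex with vertices in this order, K has dimension 1 with simplices:

  0-simplices (3): [1], [2], [3]
  1-simplices (3): [1,2], [1,3], [2,3]

Hence C_0 ≅ Z^3, C_1 ≅ Z^3.

∂_1: C_1 → C_0 sends each edge [p,q] (with p < q) to q − p.
The 3×3 boundary matrix has rank 2 and Smith normal form diag(1,1).

From H_k ≅ ker(∂_k) / im(∂_{k+1}) we obtain:

  H_0: rank C_0 − rank ∂_1 = 3 − 2 = 1, and the invariant factors of ∂_1 are all 1, so H_0 = Z.
  H_1: rank ker ∂_1 − rank ∂_2 = (3 − 2) − 0 = 1, and there is no ∂_2, so H_1 = Z.

(K is a triangulation of the circle S^1.)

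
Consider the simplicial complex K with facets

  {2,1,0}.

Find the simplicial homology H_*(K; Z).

H_0 = Z,  H_1 = 0,  H_2 = 0.

Take the total order 0 < 1 < 2 on the vertex set. Then K (dimension 2) consists of the simplices:

  0-simplices (3): [0], [1], [2]
  1-simplices (3): [0,1], [0,2], [1,2]
  2-simplices (1): [0,1,2]

giving chain groups C_0 ≅ Z^3, C_1 ≅ Z^3, C_2 ≅ Z^1.

The boundary map ∂_1: C_1 → C_0 sends each edge [p,q] (with p < q) to q − p. For instance
  ∂[1,2] = [2] − [1].
This gives a 3×3 integer matrix of rank 2; reducing to Smith normal form yields diagonal entries (1,1).

The boundary map ∂_2: C_2 → C_1 sends each 2-simplex [p,q,r] to [q,r] − [p,r] + [p,q]. For instance
  ∂[0,1,2] = [1,2] − [0,2] + [0,1].
This gives a 3×1 integer matrix of rank 1; reducing to Smith normal form yields diagonal entries (1).

Now H_k = ker ∂_k / im ∂_{k+1}, so:

  H_0: rank C_0 − rank ∂_1 = 3 − 2 = 1, and the invariant factors of ∂_1 are all 1, so H_0 = Z.
  H_1: rank ker ∂_1 − rank ∂_2 = (3 − 2) − 1 = 0, and the invariant factors of ∂_2 are all 1, so H_1 = 0.
  H_2: rank ker ∂_2 − rank ∂_3 = (1 − 1) − 0 = 0, and there is no ∂_3, so H_2 = 0.

(K is a triangulation of the 2-simplex.)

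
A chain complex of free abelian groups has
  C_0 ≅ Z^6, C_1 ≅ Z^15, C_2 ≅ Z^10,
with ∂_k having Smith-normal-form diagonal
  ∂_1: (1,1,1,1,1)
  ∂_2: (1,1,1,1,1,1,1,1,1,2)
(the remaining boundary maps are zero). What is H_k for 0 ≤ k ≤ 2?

H_0: b_0 = 6 − 0 − 5 = 1; torsion from ∂_1 factors > 1: none. So H_0 ≅ Z.
H_1: b_1 = 15 − 5 − 10 = 0; torsion from ∂_2 factors > 1: [2]. So H_1 ≅ Z_2.
H_2: b_2 = 10 − 10 − 0 = 0; torsion from ∂_3 factors > 1: none. So H_2 ≅ 0.

H_0 ≅ Z,  H_1 ≅ Z_2,  H_2 = 0.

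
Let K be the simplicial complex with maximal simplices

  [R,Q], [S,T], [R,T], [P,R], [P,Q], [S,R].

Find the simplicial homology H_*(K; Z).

Fix the vertex order P < Q < R < S < T and write every simplex with vertices in increasing order. Then dim K = 1 and the simplices of K are:

  0-simplices (5): P, Q, R, S, T
  1-simplices (6): PQ, PR, QR, RS, RT, ST

giving chain groups C_0 ≅ Z^5, C_1 ≅ Z^6.

Boundary ∂_1: C_1 → C_0 sends each edge [p,q] (with p < q) to q − p.
As a 5×6 matrix over Z this has rank 4, with invariant factors (1,1,1,1).

Computing H_k = (kernel of ∂_k) / (image of ∂_{k+1}):

  H_0: rank C_0 − rank ∂_1 = 5 − 4 = 1, and the invariant factors of ∂_1 are all 1, so H_0 ≅ Z.
  H_1: rank ker ∂_1 − rank ∂_2 = (6 − 4) − 0 = 2, and there is no ∂_2, so H_1 ≅ Z^2.

As a check, the Euler characteristic is 5 − 6 = -1, which agrees with 1 − 2 = -1.

H_0 ≅ Z,  H_1 ≅ Z^2.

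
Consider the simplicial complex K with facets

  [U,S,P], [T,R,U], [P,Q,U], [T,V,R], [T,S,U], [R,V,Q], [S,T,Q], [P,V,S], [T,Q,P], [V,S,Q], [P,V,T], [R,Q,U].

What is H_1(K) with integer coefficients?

H_1 ≅ Z/2.

Take the total order P < Q < R < S < T < U < V on the vertex set. Then K (dimension 2) consists of the simplices:

  0-simplices (7): P, Q, R, S, T, U, V
  1-simplices (18): PQ, PS, PT, PU, PV, QR, QS, QT, QU, QV, RT, RU, RV, ST, SU, SV, TU, TV
  2-simplices (12): PQT, PQU, PSU, PSV, PTV, QRU, QRV, QST, QSV, RTU, RTV, STU

giving chain groups C_0 ≅ Z^7, C_1 ≅ Z^18, C_2 ≅ Z^12.

The boundary map ∂_1: C_1 → C_0 is given by ∂[p,q] = [q] − [p]. For instance
  ∂QS = S − Q.
As a 7×18 matrix over Z this has rank 6, with invariant factors (1,1,1,1,1,1).

Boundary ∂_2: C_2 → C_1 sends each 2-simplex [p,q,r] to [q,r] − [p,r] + [p,q]. For instance
  ∂QRU = RU − QU + QR,
  ∂PSU = SU − PU + PS.
The resulting 18×12 matrix has rank 12, and its Smith normal form has invariant factors (1,1,1,1,1,1,1,1,1,1,1,2).

Now H_k = ker ∂_k / im ∂_{k+1}, so:

  H_1: rank ker ∂_1 − rank ∂_2 = (18 − 6) − 12 = 0, and ∂_2 has invariant factor 2 > 1, so H_1 = Z/2.

(K is a triangulation of the real projective plane RP^2.)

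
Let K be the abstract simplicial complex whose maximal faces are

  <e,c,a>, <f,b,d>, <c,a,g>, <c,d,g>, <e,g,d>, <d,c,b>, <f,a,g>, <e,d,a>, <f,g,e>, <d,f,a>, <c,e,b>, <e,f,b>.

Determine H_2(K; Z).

We work with the vertex ordering a < b < c < d < e < f < g. The simplices of K, each written with vertices in increasing order, are:

  0-simplices (7): a, b, c, d, e, f, g
  1-simplices (18): ac, ad, ae, af, ag, bc, bd, be, bf, cd, ce, cg, de, df, dg, ef, eg, fg
  2-simplices (12): ace, acg, ade, adf, afg, bcd, bce, bdf, bef, cdg, deg, efg

Hence C_0 ≅ Z^7, C_1 ≅ Z^18, C_2 ≅ Z^12.

∂_1: C_1 → C_0 is given by ∂[p,q] = [q] − [p].
The resulting 7×18 matrix has rank 6, and its Smith normal form has invariant factors (1,1,1,1,1,1).

∂_2: C_2 → C_1 maps a triangle to the signed sum of its edges. For instance
  ∂cdg = dg − cg + cd,
  ∂deg = eg − dg + de.
This gives a 18×12 integer matrix of rank 12; reducing to Smith normal form yields diagonal entries (1,1,1,1,1,1,1,1,1,1,1,2).

Now H_k = ker ∂_k / im ∂_{k+1}, so:

  H_2: rank ker ∂_2 − rank ∂_3 = (12 − 12) − 0 = 0, and there is no ∂_3, so H_2 = 0.

(K is a triangulation of the real projective plane RP^2.)

H_2 = 0.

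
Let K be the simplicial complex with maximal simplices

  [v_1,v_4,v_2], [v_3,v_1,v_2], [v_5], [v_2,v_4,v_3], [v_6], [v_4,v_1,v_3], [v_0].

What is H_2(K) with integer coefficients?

We work with the vertex ordering v_0 < v_1 < v_2 < v_3 < v_4 < v_5 < v_6. The simplices of K, each written with vertices in increasing order, are:

  0-simplices (7): [v_0], [v_1], [v_2], [v_3], [v_4], [v_5], [v_6]
  1-simplices (6): [v_1,v_2], [v_1,v_3], [v_1,v_4], [v_2,v_3], [v_2,v_4], [v_3,v_4]
  2-simplices (4): [v_1,v_2,v_3], [v_1,v_2,v_4], [v_1,v_3,v_4], [v_2,v_3,v_4]

giving chain groups C_0 ≅ Z^7, C_1 ≅ Z^6, C_2 ≅ Z^4.

∂_1: C_1 → C_0 maps an edge to its endpoints' difference, ∂[p,q] = q − p.
The resulting 7×6 matrix has rank 3, and its Smith normal form has invariant factors (1,1,1).

Boundary ∂_2: C_2 → C_1 acts by ∂[p,q,r] = [q,r] − [p,r] + [p,q]. For instance
  ∂[v_1,v_3,v_4] = [v_3,v_4] − [v_1,v_4] + [v_1,v_3],
  ∂[v_1,v_2,v_4] = [v_2,v_4] − [v_1,v_4] + [v_1,v_2].
The resulting 6×4 matrix has rank 3, and its Smith normal form has invariant factors (1,1,1).

From H_k ≅ ker(∂_k) / im(∂_{k+1}) we obtain:

  H_2: rank ker ∂_2 − rank ∂_3 = (4 − 3) − 0 = 1, and there is no ∂_3, so H_2 = Z.

H_2 ≅ Z.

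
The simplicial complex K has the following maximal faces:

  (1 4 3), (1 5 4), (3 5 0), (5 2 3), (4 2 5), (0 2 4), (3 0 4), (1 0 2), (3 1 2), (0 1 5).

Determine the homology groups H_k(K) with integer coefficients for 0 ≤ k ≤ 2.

Fix the vertex order 0 < 1 < 2 < 3 < 4 < 5 and write every simplex with vertices in increasing order. Then dim K = 2 and the simplices of K are:

  0-simplices (6): [0], [1], [2], [3], [4], [5]
  1-simplices (15): [0,1], [0,2], [0,3], [0,4], [0,5], [1,2], [1,3], [1,4], [1,5], [2,3], [2,4], [2,5], [3,4], [3,5], [4,5]
  2-simplices (10): [0,1,2], [0,1,5], [0,2,4], [0,3,4], [0,3,5], [1,2,3], [1,3,4], [1,4,5], [2,3,5], [2,4,5]

giving chain groups C_0 ≅ Z^6, C_1 ≅ Z^15, C_2 ≅ Z^10.

Boundary ∂_1: C_1 → C_0 maps an edge to its endpoints' difference, ∂[p,q] = q − p.
The resulting 6×15 matrix has rank 5, and its Smith normal form has invariant factors (1,1,1,1,1).

∂_2: C_2 → C_1 maps a triangle to the signed sum of its edges. For instance
  ∂[0,3,5] = [3,5] − [0,5] + [0,3],
  ∂[0,3,4] = [3,4] − [0,4] + [0,3].
This gives a 15×10 integer matrix of rank 10; reducing to Smith normal form yields diagonal entries (1,1,1,1,1,1,1,1,1,2).

Reading off H_k = ker ∂_k / im ∂_{k+1}:

  H_0: rank C_0 − rank ∂_1 = 6 − 5 = 1, and the invariant factors of ∂_1 are all 1, so H_0 ≅ Z.
  H_1: rank ker ∂_1 − rank ∂_2 = (15 − 5) − 10 = 0, and ∂_2 has invariant factor 2 > 1, so H_1 ≅ Z/2Z.
  H_2: rank ker ∂_2 − rank ∂_3 = (10 − 10) − 0 = 0, and there is no ∂_3, so H_2 ≅ 0.

As a check, the Euler characteristic is 6 − 15 + 10 = 1, which agrees with 1 − 0 + 0 = 1.

H_0 = Z,  H_1 = Z/2Z,  H_2 = 0.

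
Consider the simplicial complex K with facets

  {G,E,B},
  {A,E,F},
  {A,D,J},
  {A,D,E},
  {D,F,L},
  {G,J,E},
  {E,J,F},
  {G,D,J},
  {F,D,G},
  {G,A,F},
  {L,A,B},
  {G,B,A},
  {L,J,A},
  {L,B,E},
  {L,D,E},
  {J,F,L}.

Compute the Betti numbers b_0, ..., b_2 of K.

Fix the vertex order A < B < D < E < F < G < J < L and write every simplex with vertices in increasing order. Then dim K = 2 and the simplices of K are:

  0-simplices (8): A, B, D, E, F, G, J, L
  1-simplices (24): AB, AD, AE, AF, AG, AJ, AL, BE, BG, BL, DE, DF, DG, DJ, DL, EF, EG, EJ, EL, FG, FJ, FL, GJ, JL
  2-simplices (16): ABG, ABL, ADE, ADJ, AEF, AFG, AJL, BEG, BEL, DEL, DFG, DFL, DGJ, EFJ, EGJ, FJL

so the chain groups are C_0 ≅ Z^8, C_1 ≅ Z^24, C_2 ≅ Z^16.

∂_1: C_1 → C_0 maps an edge to its endpoints' difference, ∂[p,q] = q − p.
The 8×24 boundary matrix has rank 7 and Smith normal form diag(1,1,1,1,1,1,1).

Boundary ∂_2: C_2 → C_1 maps a triangle to the signed sum of its edges. For instance
  ∂FJL = JL − FL + FJ,
  ∂BEG = EG − BG + BE.
As a 24×16 matrix over Z this has rank 15, with invariant factors (1,1,1,1,1,1,1,1,1,1,1,1,1,1,1).

From H_k ≅ ker(∂_k) / im(∂_{k+1}) we obtain:

  H_0: rank C_0 − rank ∂_1 = 8 − 7 = 1, and the invariant factors of ∂_1 are all 1, so H_0 = Z.
  H_1: rank ker ∂_1 − rank ∂_2 = (24 − 7) − 15 = 2, and the invariant factors of ∂_2 are all 1, so H_1 = Z^2.
  H_2: rank ker ∂_2 − rank ∂_3 = (16 − 15) − 0 = 1, and there is no ∂_3, so H_2 = Z.

Hence the Betti numbers are b_0 = 1, b_1 = 2, b_2 = 1.

b_0 = 1, b_1 = 2, b_2 = 1.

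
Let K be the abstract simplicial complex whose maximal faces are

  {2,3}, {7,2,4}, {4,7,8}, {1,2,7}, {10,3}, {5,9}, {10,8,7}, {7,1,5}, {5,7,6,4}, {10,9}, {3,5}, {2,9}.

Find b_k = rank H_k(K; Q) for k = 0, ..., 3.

b_0 = 1, b_1 = 4, b_2 = 0, b_3 = 0.

Fix the vertex order 1 < 2 < 3 < 4 < 5 < 6 < 7 < 8 < 9 < 10 and write every simplex with vertices in increasing order. Then dim K = 3 and the simplices of K are:

  0-simplices (10): [1], [2], [3], [4], [5], [6], [7], [8], [9], [10]
  1-simplices (21): [1,2], [1,5], [1,7], [2,3], [2,4], [2,7], [2,9], [3,5], [3,10], [4,5], [4,6], [4,7], [4,8], [5,6], [5,7], [5,9], [6,7], [7,8], [7,10], [8,10], [9,10]
  2-simplices (9): [1,2,7], [1,5,7], [2,4,7], [4,5,6], [4,5,7], [4,6,7], [4,7,8], [5,6,7], [7,8,10]
  3-simplices (1): [4,5,6,7]

so the chain groups are C_0 ≅ Z^10, C_1 ≅ Z^21, C_2 ≅ Z^9, C_3 ≅ Z^1.

The boundary map ∂_1: C_1 → C_0 sends each edge [p,q] (with p < q) to q − p. For instance
  ∂[5,7] = [7] − [5].
As a 10×21 matrix over Z this has rank 9, with invariant factors (1,1,1,1,1,1,1,1,1).

Boundary ∂_2: C_2 → C_1 sends each 2-simplex [p,q,r] to [q,r] − [p,r] + [p,q]. For instance
  ∂[7,8,10] = [8,10] − [7,10] + [7,8],
  ∂[5,6,7] = [6,7] − [5,7] + [5,6].
The 21×9 boundary matrix has rank 8 and Smith normal form diag(1,1,1,1,1,1,1,1).

Boundary ∂_3: C_3 → C_2 sends each 3-simplex σ to the alternating sum Σ_i (−1)^i (σ with its i-th vertex removed). For instance
  ∂[4,5,6,7] = [5,6,7] − [4,6,7] + [4,5,7] − [4,5,6].
As a 9×1 matrix over Z this has rank 1, with invariant factors (1).

From H_k ≅ ker(∂_k) / im(∂_{k+1}) we obtain:

  H_0: rank C_0 − rank ∂_1 = 10 − 9 = 1, and the invariant factors of ∂_1 are all 1, so H_0 ≅ Z.
  H_1: rank ker ∂_1 − rank ∂_2 = (21 − 9) − 8 = 4, and the invariant factors of ∂_2 are all 1, so H_1 ≅ Z^4.
  H_2: rank ker ∂_2 − rank ∂_3 = (9 − 8) − 1 = 0, and the invariant factors of ∂_3 are all 1, so H_2 ≅ 0.
  H_3: rank ker ∂_3 − rank ∂_4 = (1 − 1) − 0 = 0, and there is no ∂_4, so H_3 ≅ 0.

Hence the Betti numbers are b_0 = 1, b_1 = 4, b_2 = 0, b_3 = 0.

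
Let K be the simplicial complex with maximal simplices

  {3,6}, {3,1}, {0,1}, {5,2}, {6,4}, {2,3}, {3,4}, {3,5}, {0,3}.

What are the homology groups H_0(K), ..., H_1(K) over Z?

Fix the vertex order 0 < 1 < 2 < 3 < 4 < 5 < 6 and write every simplex with vertices in increasing order. Then dim K = 1 and the simplices of K are:

  0-simplices (7): [0], [1], [2], [3], [4], [5], [6]
  1-simplices (9): [0,1], [0,3], [1,3], [2,3], [2,5], [3,4], [3,5], [3,6], [4,6]

so the chain groups are C_0 ≅ Z^7, C_1 ≅ Z^9.

Boundary ∂_1: C_1 → C_0 sends each edge [p,q] (with p < q) to q − p. For instance
  ∂[3,5] = [5] − [3].
The 7×9 boundary matrix has rank 6 and Smith normal form diag(1,1,1,1,1,1).

Computing H_k = (kernel of ∂_k) / (image of ∂_{k+1}):

  H_0: rank C_0 − rank ∂_1 = 7 − 6 = 1, and the invariant factors of ∂_1 are all 1, so H_0 ≅ Z.
  H_1: rank ker ∂_1 − rank ∂_2 = (9 − 6) − 0 = 3, and there is no ∂_2, so H_1 ≅ Z^3.

As a check, the Euler characteristic is 7 − 9 = -2, which agrees with 1 − 3 = -2.
(K is a triangulation of a wedge of 3 circles.)

H_0 = Z,  H_1 = Z^3.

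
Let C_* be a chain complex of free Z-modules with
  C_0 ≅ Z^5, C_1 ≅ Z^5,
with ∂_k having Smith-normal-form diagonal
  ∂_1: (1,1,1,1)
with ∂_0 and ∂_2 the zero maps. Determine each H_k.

H_0 ≅ Z,  H_1 ≅ Z.

H_0: b_0 = 5 − 0 − 4 = 1; torsion from ∂_1 factors > 1: none. So H_0 ≅ Z.
H_1: b_1 = 5 − 4 − 0 = 1; torsion from ∂_2 factors > 1: none. So H_1 ≅ Z.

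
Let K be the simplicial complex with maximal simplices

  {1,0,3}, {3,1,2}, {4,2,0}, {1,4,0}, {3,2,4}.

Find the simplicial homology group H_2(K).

We work with the vertex ordering 0 < 1 < 2 < 3 < 4. The simplices of K, each written with vertices in increasing order, are:

  0-simplices (5): [0], [1], [2], [3], [4]
  1-simplices (10): [0,1], [0,2], [0,3], [0,4], [1,2], [1,3], [1,4], [2,3], [2,4], [3,4]
  2-simplices (5): [0,1,3], [0,1,4], [0,2,4], [1,2,3], [2,3,4]

Hence C_0 ≅ Z^5, C_1 ≅ Z^10, C_2 ≅ Z^5.

∂_1: C_1 → C_0 maps an edge to its endpoints' difference, ∂[p,q] = q − p. For instance
  ∂[0,1] = [1] − [0].
The resulting 5×10 matrix has rank 4, and its Smith normal form has invariant factors (1,1,1,1).

Boundary ∂_2: C_2 → C_1 maps a triangle to the signed sum of its edges. For instance
  ∂[0,1,4] = [1,4] − [0,4] + [0,1],
  ∂[0,2,4] = [2,4] − [0,4] + [0,2].
This gives a 10×5 integer matrix of rank 5; reducing to Smith normal form yields diagonal entries (1,1,1,1,1).

Reading off H_k = ker ∂_k / im ∂_{k+1}:

  H_2: rank ker ∂_2 − rank ∂_3 = (5 − 5) − 0 = 0, and there is no ∂_3, so H_2 = 0.

H_2 ≅ 0.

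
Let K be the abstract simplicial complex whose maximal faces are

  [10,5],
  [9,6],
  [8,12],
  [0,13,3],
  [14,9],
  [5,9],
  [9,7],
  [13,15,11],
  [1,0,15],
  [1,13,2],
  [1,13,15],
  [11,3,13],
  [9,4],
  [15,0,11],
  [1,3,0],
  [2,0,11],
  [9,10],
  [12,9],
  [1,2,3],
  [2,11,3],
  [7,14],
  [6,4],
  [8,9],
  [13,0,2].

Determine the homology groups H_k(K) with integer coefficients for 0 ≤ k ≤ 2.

H_0 = Z^2,  H_1 = Z^4 ⊕ Z/2Z,  H_2 = 0.

Order the vertices as 0 < 1 < 2 < 3 < 4 < 5 < 6 < 7 < 8 < 9 < 10 < 11 < 12 < 13 < 14 < 15. Listing each simplex with vertices in this order, K has dimension 2 with simplices:

  0-simplices (16): [0], [1], [2], [3], [4], [5], [6], [7], [8], [9], [10], [11], [12], [13], [14], [15]
  1-simplices (30): (30 of them)
  2-simplices (12): [0,1,3], [0,1,15], [0,2,11], [0,2,13], [0,3,13], [0,11,15], [1,2,3], [1,2,13], [1,13,15], [2,3,11], [3,11,13], [11,13,15]

giving chain groups C_0 ≅ Z^16, C_1 ≅ Z^30, C_2 ≅ Z^12.

The boundary map ∂_1: C_1 → C_0 sends each edge [p,q] (with p < q) to q − p.
The 16×30 boundary matrix has rank 14 and Smith normal form diag(1,1,1,1,1,1,1,1,1,1,1,1,1,1).

Boundary ∂_2: C_2 → C_1 sends each 2-simplex [p,q,r] to [q,r] − [p,r] + [p,q]. For instance
  ∂[0,2,13] = [2,13] − [0,13] + [0,2],
  ∂[0,1,3] = [1,3] − [0,3] + [0,1].
The 30×12 boundary matrix has rank 12 and Smith normal form diag(1,1,1,1,1,1,1,1,1,1,1,2).

Now H_k = ker ∂_k / im ∂_{k+1}, so:

  H_0: rank C_0 − rank ∂_1 = 16 − 14 = 2, and the invariant factors of ∂_1 are all 1, so H_0 = Z^2.
  H_1: rank ker ∂_1 − rank ∂_2 = (30 − 14) − 12 = 4, and ∂_2 has invariant factor 2 > 1, so H_1 = Z^4 ⊕ Z/2Z.
  H_2: rank ker ∂_2 − rank ∂_3 = (12 − 12) − 0 = 0, and there is no ∂_3, so H_2 = 0.

(K is a triangulation of the disjoint union of a wedge of 4 circles and the real projective plane RP^2.)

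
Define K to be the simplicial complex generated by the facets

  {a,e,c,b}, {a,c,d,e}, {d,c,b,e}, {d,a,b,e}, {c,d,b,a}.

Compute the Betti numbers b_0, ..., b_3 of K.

Take the total order a < b < c < d < e on the vertex set. Then K (dimension 3) consists of the simplices:

  0-simplices (5): a, b, c, d, e
  1-simplices (10): ab, ac, ad, ae, bc, bd, be, cd, ce, de
  2-simplices (10): abc, abd, abe, acd, ace, ade, bcd, bce, bde, cde
  3-simplices (5): abcd, abce, abde, acde, bcde

giving chain groups C_0 ≅ Z^5, C_1 ≅ Z^10, C_2 ≅ Z^10, C_3 ≅ Z^5.

∂_1: C_1 → C_0 maps an edge to its endpoints' difference, ∂[p,q] = q − p. For instance
  ∂ac = c − a.
The 5×10 boundary matrix has rank 4 and Smith normal form diag(1,1,1,1).

Boundary ∂_2: C_2 → C_1 acts by ∂[p,q,r] = [q,r] − [p,r] + [p,q]. For instance
  ∂abe = be − ae + ab,
  ∂bde = de − be + bd.
The resulting 10×10 matrix has rank 6, and its Smith normal form has invariant factors (1,1,1,1,1,1).

The boundary map ∂_3: C_3 → C_2 sends each 3-simplex σ to the alternating sum Σ_i (−1)^i (σ with its i-th vertex removed). For instance
  ∂abcd = bcd − acd + abd − abc,
  ∂abce = bce − ace + abe − abc.
This gives a 10×5 integer matrix of rank 4; reducing to Smith normal form yields diagonal entries (1,1,1,1).

Now H_k = ker ∂_k / im ∂_{k+1}, so:

  H_0: rank C_0 − rank ∂_1 = 5 − 4 = 1, and the invariant factors of ∂_1 are all 1, so H_0 = Z.
  H_1: rank ker ∂_1 − rank ∂_2 = (10 − 4) − 6 = 0, and the invariant factors of ∂_2 are all 1, so H_1 = 0.
  H_2: rank ker ∂_2 − rank ∂_3 = (10 − 6) − 4 = 0, and the invariant factors of ∂_3 are all 1, so H_2 = 0.
  H_3: rank ker ∂_3 − rank ∂_4 = (5 − 4) − 0 = 1, and there is no ∂_4, so H_3 = Z.

As a check, the Euler characteristic is 5 − 10 + 10 − 5 = 0, which agrees with 1 − 0 + 0 − 1 = 0.

Hence the Betti numbers are b_0 = 1, b_1 = 0, b_2 = 0, b_3 = 1.

b_0 = 1, b_1 = 0, b_2 = 0, b_3 = 1.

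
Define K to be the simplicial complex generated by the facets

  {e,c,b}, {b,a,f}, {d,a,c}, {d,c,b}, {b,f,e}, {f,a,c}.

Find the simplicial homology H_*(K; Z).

Fix the vertex order a < b < c < d < e < f and write every simplex with vertices in increasing order. Then dim K = 2 and the simplices of K are:

  0-simplices (6): a, b, c, d, e, f
  1-simplices (12): ab, ac, ad, af, bc, bd, be, bf, cd, ce, cf, ef
  2-simplices (6): abf, acd, acf, bcd, bce, bef

so the chain groups are C_0 ≅ Z^6, C_1 ≅ Z^12, C_2 ≅ Z^6.

Boundary ∂_1: C_1 → C_0 is given by ∂[p,q] = [q] − [p].
As a 6×12 matrix over Z this has rank 5, with invariant factors (1,1,1,1,1).

Boundary ∂_2: C_2 → C_1 sends each 2-simplex [p,q,r] to [q,r] − [p,r] + [p,q]. For instance
  ∂abf = bf − af + ab,
  ∂acd = cd − ad + ac.
The resulting 12×6 matrix has rank 6, and its Smith normal form has invariant factors (1,1,1,1,1,1).

Now H_k = ker ∂_k / im ∂_{k+1}, so:

  H_0: rank C_0 − rank ∂_1 = 6 − 5 = 1, and the invariant factors of ∂_1 are all 1, so H_0 ≅ Z.
  H_1: rank ker ∂_1 − rank ∂_2 = (12 − 5) − 6 = 1, and the invariant factors of ∂_2 are all 1, so H_1 ≅ Z.
  H_2: rank ker ∂_2 − rank ∂_3 = (6 − 6) − 0 = 0, and there is no ∂_3, so H_2 ≅ 0.

H_0 ≅ Z,  H_1 ≅ Z,  H_2 = 0.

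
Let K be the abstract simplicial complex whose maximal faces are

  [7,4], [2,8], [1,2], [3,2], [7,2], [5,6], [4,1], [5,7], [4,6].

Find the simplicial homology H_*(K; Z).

H_0 = Z,  H_1 = Z^2.

Take the total order 1 < 2 < 3 < 4 < 5 < 6 < 7 < 8 on the vertex set. Then K (dimension 1) consists of the simplices:

  0-simplices (8): [1], [2], [3], [4], [5], [6], [7], [8]
  1-simplices (9): [1,2], [1,4], [2,3], [2,7], [2,8], [4,6], [4,7], [5,6], [5,7]

so the chain groups are C_0 ≅ Z^8, C_1 ≅ Z^9.

The boundary map ∂_1: C_1 → C_0 sends each edge [p,q] (with p < q) to q − p. For instance
  ∂[5,7] = [7] − [5].
This gives a 8×9 integer matrix of rank 7; reducing to Smith normal form yields diagonal entries (1,1,1,1,1,1,1).

From H_k ≅ ker(∂_k) / im(∂_{k+1}) we obtain:

  H_0: rank C_0 − rank ∂_1 = 8 − 7 = 1, and the invariant factors of ∂_1 are all 1, so H_0 = Z.
  H_1: rank ker ∂_1 − rank ∂_2 = (9 − 7) − 0 = 2, and there is no ∂_2, so H_1 = Z^2.

As a check, the Euler characteristic is 8 − 9 = -1, which agrees with 1 − 2 = -1.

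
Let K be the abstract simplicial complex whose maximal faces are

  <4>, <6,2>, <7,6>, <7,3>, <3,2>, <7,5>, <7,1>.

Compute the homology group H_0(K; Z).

Order the vertices as 1 < 2 < 3 < 4 < 5 < 6 < 7. Listing each simplex with vertices in this order, K has dimension 1 with simplices:

  0-simplices (7): [1], [2], [3], [4], [5], [6], [7]
  1-simplices (6): [1,7], [2,3], [2,6], [3,7], [5,7], [6,7]

Hence C_0 ≅ Z^7, C_1 ≅ Z^6.

∂_1: C_1 → C_0 maps an edge to its endpoints' difference, ∂[p,q] = q − p. For instance
  ∂[3,7] = [7] − [3].
As a 7×6 matrix over Z this has rank 5, with invariant factors (1,1,1,1,1).

Computing H_k = (kernel of ∂_k) / (image of ∂_{k+1}):

  H_0: rank C_0 − rank ∂_1 = 7 − 5 = 2, and the invariant factors of ∂_1 are all 1, so H_0 ≅ Z^2.

H_0 = Z^2.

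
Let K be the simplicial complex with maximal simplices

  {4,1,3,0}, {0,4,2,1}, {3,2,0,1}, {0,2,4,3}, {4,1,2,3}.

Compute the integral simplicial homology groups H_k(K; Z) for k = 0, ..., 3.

We work with the vertex ordering 0 < 1 < 2 < 3 < 4. The simplices of K, each written with vertices in increasing order, are:

  0-simplices (5): [0], [1], [2], [3], [4]
  1-simplices (10): [0,1], [0,2], [0,3], [0,4], [1,2], [1,3], [1,4], [2,3], [2,4], [3,4]
  2-simplices (10): [0,1,2], [0,1,3], [0,1,4], [0,2,3], [0,2,4], [0,3,4], [1,2,3], [1,2,4], [1,3,4], [2,3,4]
  3-simplices (5): [0,1,2,3], [0,1,2,4], [0,1,3,4], [0,2,3,4], [1,2,3,4]

giving chain groups C_0 ≅ Z^5, C_1 ≅ Z^10, C_2 ≅ Z^10, C_3 ≅ Z^5.

The boundary map ∂_1: C_1 → C_0 is given by ∂[p,q] = [q] − [p]. For instance
  ∂[0,2] = [2] − [0].
This gives a 5×10 integer matrix of rank 4; reducing to Smith normal form yields diagonal entries (1,1,1,1).

Boundary ∂_2: C_2 → C_1 acts by ∂[p,q,r] = [q,r] − [p,r] + [p,q]. For instance
  ∂[1,3,4] = [3,4] − [1,4] + [1,3],
  ∂[0,1,2] = [1,2] − [0,2] + [0,1].
The 10×10 boundary matrix has rank 6 and Smith normal form diag(1,1,1,1,1,1).

Boundary ∂_3: C_3 → C_2 sends each 3-simplex σ to the alternating sum Σ_i (−1)^i (σ with its i-th vertex removed). For instance
  ∂[0,2,3,4] = [2,3,4] − [0,3,4] + [0,2,4] − [0,2,3],
  ∂[0,1,2,3] = [1,2,3] − [0,2,3] + [0,1,3] − [0,1,2].
The 10×5 boundary matrix has rank 4 and Smith normal form diag(1,1,1,1).

Now H_k = ker ∂_k / im ∂_{k+1}, so:

  H_0: rank C_0 − rank ∂_1 = 5 − 4 = 1, and the invariant factors of ∂_1 are all 1, so H_0 ≅ Z.
  H_1: rank ker ∂_1 − rank ∂_2 = (10 − 4) − 6 = 0, and the invariant factors of ∂_2 are all 1, so H_1 ≅ 0.
  H_2: rank ker ∂_2 − rank ∂_3 = (10 − 6) − 4 = 0, and the invariant factors of ∂_3 are all 1, so H_2 ≅ 0.
  H_3: rank ker ∂_3 − rank ∂_4 = (5 − 4) − 0 = 1, and there is no ∂_4, so H_3 ≅ Z.

H_0 ≅ Z,  H_1 = 0,  H_2 = 0,  H_3 ≅ Z.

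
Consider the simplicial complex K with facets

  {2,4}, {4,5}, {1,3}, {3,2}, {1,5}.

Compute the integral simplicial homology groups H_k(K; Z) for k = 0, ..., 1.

We work with the vertex ordering 1 < 2 < 3 < 4 < 5. The simplices of K, each written with vertices in increasing order, are:

  0-simplices (5): [1], [2], [3], [4], [5]
  1-simplices (5): [1,3], [1,5], [2,3], [2,4], [4,5]

so the chain groups are C_0 ≅ Z^5, C_1 ≅ Z^5.

Boundary ∂_1: C_1 → C_0 maps an edge to its endpoints' difference, ∂[p,q] = q − p. For instance
  ∂[1,5] = [5] − [1].
The resulting 5×5 matrix has rank 4, and its Smith normal form has invariant factors (1,1,1,1).

Reading off H_k = ker ∂_k / im ∂_{k+1}:

  H_0: rank C_0 − rank ∂_1 = 5 − 4 = 1, and the invariant factors of ∂_1 are all 1, so H_0 ≅ Z.
  H_1: rank ker ∂_1 − rank ∂_2 = (5 − 4) − 0 = 1, and there is no ∂_2, so H_1 ≅ Z.

H_0 ≅ Z,  H_1 ≅ Z.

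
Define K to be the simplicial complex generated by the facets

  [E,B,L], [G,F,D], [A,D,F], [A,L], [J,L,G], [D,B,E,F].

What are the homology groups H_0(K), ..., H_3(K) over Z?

Order the vertices as A < B < D < E < F < G < J < L. Listing each simplex with vertices in this order, K has dimension 3 with simplices:

  0-simplices (8): A, B, D, E, F, G, J, L
  1-simplices (16): AD, AF, AL, BD, BE, BF, BL, DE, DF, DG, EF, EL, FG, GJ, GL, JL
  2-simplices (8): ADF, BDE, BDF, BEF, BEL, DEF, DFG, GJL
  3-simplices (1): BDEF

Hence C_0 ≅ Z^8, C_1 ≅ Z^16, C_2 ≅ Z^8, C_3 ≅ Z^1.

∂_1: C_1 → C_0 is given by ∂[p,q] = [q] − [p]. For instance
  ∂FG = G − F.
As a 8×16 matrix over Z this has rank 7, with invariant factors (1,1,1,1,1,1,1).

∂_2: C_2 → C_1 maps a triangle to the signed sum of its edges. For instance
  ∂BEL = EL − BL + BE,
  ∂BDF = DF − BF + BD.
As a 16×8 matrix over Z this has rank 7, with invariant factors (1,1,1,1,1,1,1).

∂_3: C_3 → C_2 sends each 3-simplex σ to the alternating sum Σ_i (−1)^i (σ with its i-th vertex removed). For instance
  ∂BDEF = DEF − BEF + BDF − BDE.
The 8×1 boundary matrix has rank 1 and Smith normal form diag(1).

From H_k ≅ ker(∂_k) / im(∂_{k+1}) we obtain:

  H_0: rank C_0 − rank ∂_1 = 8 − 7 = 1, and the invariant factors of ∂_1 are all 1, so H_0 ≅ Z.
  H_1: rank ker ∂_1 − rank ∂_2 = (16 − 7) − 7 = 2, and the invariant factors of ∂_2 are all 1, so H_1 ≅ Z^2.
  H_2: rank ker ∂_2 − rank ∂_3 = (8 − 7) − 1 = 0, and the invariant factors of ∂_3 are all 1, so H_2 ≅ 0.
  H_3: rank ker ∂_3 − rank ∂_4 = (1 − 1) − 0 = 0, and there is no ∂_4, so H_3 ≅ 0.

H_0 = Z,  H_1 = Z^2,  H_2 = 0,  H_3 = 0.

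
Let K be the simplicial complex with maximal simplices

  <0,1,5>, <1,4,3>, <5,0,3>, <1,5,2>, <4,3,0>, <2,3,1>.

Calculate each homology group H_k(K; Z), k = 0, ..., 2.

Take the total order 0 < 1 < 2 < 3 < 4 < 5 on the vertex set. Then K (dimension 2) consists of the simplices:

  0-simplices (6): [0], [1], [2], [3], [4], [5]
  1-simplices (12): [0,1], [0,3], [0,4], [0,5], [1,2], [1,3], [1,4], [1,5], [2,3], [2,5], [3,4], [3,5]
  2-simplices (6): [0,1,5], [0,3,4], [0,3,5], [1,2,3], [1,2,5], [1,3,4]

so the chain groups are C_0 ≅ Z^6, C_1 ≅ Z^12, C_2 ≅ Z^6.

∂_1: C_1 → C_0 sends each edge [p,q] (with p < q) to q − p.
The 6×12 boundary matrix has rank 5 and Smith normal form diag(1,1,1,1,1).

Boundary ∂_2: C_2 → C_1 maps a triangle to the signed sum of its edges. For instance
  ∂[1,3,4] = [3,4] − [1,4] + [1,3],
  ∂[0,1,5] = [1,5] − [0,5] + [0,1].
The 12×6 boundary matrix has rank 6 and Smith normal form diag(1,1,1,1,1,1).

Reading off H_k = ker ∂_k / im ∂_{k+1}:

  H_0: rank C_0 − rank ∂_1 = 6 − 5 = 1, and the invariant factors of ∂_1 are all 1, so H_0 ≅ Z.
  H_1: rank ker ∂_1 − rank ∂_2 = (12 − 5) − 6 = 1, and the invariant factors of ∂_2 are all 1, so H_1 ≅ Z.
  H_2: rank ker ∂_2 − rank ∂_3 = (6 − 6) − 0 = 0, and there is no ∂_3, so H_2 ≅ 0.

(K is a triangulation of the cylinder S^1 x I.)

H_0 ≅ Z,  H_1 ≅ Z,  H_2 = 0.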